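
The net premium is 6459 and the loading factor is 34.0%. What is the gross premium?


Gross = net * (1 + loading)
= 6459 * (1 + 0.34)
= 6459 * 1.34
= 8655.06


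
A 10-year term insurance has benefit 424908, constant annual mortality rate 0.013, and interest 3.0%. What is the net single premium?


NSP = benefit * sum_{k=0}^{n-1} k_p_x * q * v^(k+1)
With constant q=0.013, v=0.970874
Sum = 0.104959
NSP = 424908 * 0.104959
= 44597.8111


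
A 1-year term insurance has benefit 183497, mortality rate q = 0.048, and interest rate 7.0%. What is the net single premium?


NSP = benefit * q * v
v = 1/(1+i) = 0.934579
NSP = 183497 * 0.048 * 0.934579
= 8231.6411


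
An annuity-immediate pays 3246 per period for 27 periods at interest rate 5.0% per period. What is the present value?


PV = PMT * (1 - (1+i)^(-n)) / i
= 3246 * (1 - (1+0.05)^(-27)) / 0.05
= 3246 * (1 - 0.267848) / 0.05
= 3246 * 14.643034
= 47531.2871


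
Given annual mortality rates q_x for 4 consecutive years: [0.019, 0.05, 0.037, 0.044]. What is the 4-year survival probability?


p_k = 1 - q_k for each year
Survival = product of (1 - q_k)
= 0.981 * 0.95 * 0.963 * 0.956
= 0.858


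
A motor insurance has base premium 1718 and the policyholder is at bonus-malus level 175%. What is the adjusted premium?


adjusted = base * BM_level / 100
= 1718 * 175 / 100
= 1718 * 1.75
= 3006.5


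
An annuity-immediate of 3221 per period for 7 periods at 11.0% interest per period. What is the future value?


FV = PMT * ((1+i)^n - 1) / i
= 3221 * ((1.11)^7 - 1) / 0.11
= 3221 * (2.07616 - 1) / 0.11
= 31511.9259


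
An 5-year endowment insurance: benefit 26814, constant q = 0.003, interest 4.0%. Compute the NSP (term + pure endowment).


Term component = 356.0551
Pure endowment = 5_p_x * v^5 * benefit = 0.98509 * 0.821927 * 26814 = 21710.5437
NSP = 22066.5988


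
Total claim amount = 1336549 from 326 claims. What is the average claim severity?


severity = total / number
= 1336549 / 326
= 4099.8436


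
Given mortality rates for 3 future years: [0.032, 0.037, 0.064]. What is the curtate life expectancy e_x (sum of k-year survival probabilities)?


e_x = sum_{k=1}^{n} k_p_x
k_p_x values:
  1_p_x = 0.968
  2_p_x = 0.932184
  3_p_x = 0.872524
e_x = 2.7727


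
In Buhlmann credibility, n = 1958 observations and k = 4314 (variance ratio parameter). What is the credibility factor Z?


Z = n / (n + k)
= 1958 / (1958 + 4314)
= 1958 / 6272
= 0.3122


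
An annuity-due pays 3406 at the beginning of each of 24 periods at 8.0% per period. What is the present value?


PV_due = PMT * (1-(1+i)^(-n))/i * (1+i)
PV_immediate = 35860.9507
PV_due = 35860.9507 * 1.08
= 38729.8268


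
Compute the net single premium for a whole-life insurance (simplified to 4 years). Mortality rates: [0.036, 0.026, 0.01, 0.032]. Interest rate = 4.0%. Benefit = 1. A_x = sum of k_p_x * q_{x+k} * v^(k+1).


v = 0.961538
Year 0: k_p_x=1.0, q=0.036, term=0.034615
Year 1: k_p_x=0.964, q=0.026, term=0.023173
Year 2: k_p_x=0.938936, q=0.01, term=0.008347
Year 3: k_p_x=0.929547, q=0.032, term=0.025427
A_x = 0.0916


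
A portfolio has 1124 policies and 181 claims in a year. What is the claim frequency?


frequency = claims / policies
= 181 / 1124
= 0.161


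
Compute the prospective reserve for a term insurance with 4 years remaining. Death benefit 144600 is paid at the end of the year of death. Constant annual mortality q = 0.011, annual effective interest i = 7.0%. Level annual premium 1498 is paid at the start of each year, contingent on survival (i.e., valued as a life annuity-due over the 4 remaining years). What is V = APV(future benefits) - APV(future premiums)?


v = 1/(1+i) = 0.934579
APV(future benefits) per unit = sum_{k=0}^{3} k_p_x * q * v^(k+1) = 0.036683
APV(future benefits) = 144600 * 0.036683 = 5304.4029
Life annuity-due factor ä_{x:4} = sum_{k=0}^{3} k_p_x * v^k = 3.568283
APV(future premiums) = 1498 * 3.568283 = 5345.2881
V = 5304.4029 - 5345.2881
= -40.8852


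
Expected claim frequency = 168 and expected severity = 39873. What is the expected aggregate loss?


E[S] = E[N] * E[X]
= 168 * 39873
= 6.6987e+06


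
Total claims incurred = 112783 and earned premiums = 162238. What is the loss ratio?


Loss ratio = claims / premiums
= 112783 / 162238
= 0.6952


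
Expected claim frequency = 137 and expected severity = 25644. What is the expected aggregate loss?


E[S] = E[N] * E[X]
= 137 * 25644
= 3.5132e+06


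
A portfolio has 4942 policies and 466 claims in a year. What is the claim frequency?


frequency = claims / policies
= 466 / 4942
= 0.0943


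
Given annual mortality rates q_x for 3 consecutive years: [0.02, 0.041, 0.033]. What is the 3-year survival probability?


p_k = 1 - q_k for each year
Survival = product of (1 - q_k)
= 0.98 * 0.959 * 0.967
= 0.9088


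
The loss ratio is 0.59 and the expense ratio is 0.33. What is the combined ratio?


Combined ratio = loss ratio + expense ratio
= 0.59 + 0.33
= 0.92


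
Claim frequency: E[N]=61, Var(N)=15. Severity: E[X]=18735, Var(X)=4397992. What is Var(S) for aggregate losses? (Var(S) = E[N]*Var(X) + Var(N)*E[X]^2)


Var(S) = E[N]*Var(X) + Var(N)*E[X]^2
= 61*4397992 + 15*18735^2
= 268277512 + 5265003375
= 5.5333e+09


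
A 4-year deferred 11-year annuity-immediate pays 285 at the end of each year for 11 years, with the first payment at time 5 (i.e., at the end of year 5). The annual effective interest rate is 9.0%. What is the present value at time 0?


PV at time 4 of the 11-year annuity-immediate:
a_n = 285 * (1-(1+0.09)^(-11))/0.09 = 1939.4793
Discount back 4 years to time 0:
PV = 1939.4793 * (1+0.09)^(-4)
= 1939.4793 * 0.708425
= 1373.976


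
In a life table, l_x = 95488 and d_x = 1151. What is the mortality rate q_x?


q_x = d_x / l_x
= 1151 / 95488
= 0.0121


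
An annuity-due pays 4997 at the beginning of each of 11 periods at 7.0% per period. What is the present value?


PV_due = PMT * (1-(1+i)^(-n))/i * (1+i)
PV_immediate = 37470.8757
PV_due = 37470.8757 * 1.07
= 40093.837


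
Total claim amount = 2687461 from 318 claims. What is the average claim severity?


severity = total / number
= 2687461 / 318
= 8451.1352


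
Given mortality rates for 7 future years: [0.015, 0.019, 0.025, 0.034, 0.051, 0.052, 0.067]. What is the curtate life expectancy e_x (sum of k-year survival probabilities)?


e_x = sum_{k=1}^{n} k_p_x
k_p_x values:
  1_p_x = 0.985
  2_p_x = 0.966285
  3_p_x = 0.942128
  4_p_x = 0.910096
  5_p_x = 0.863681
  6_p_x = 0.818769
  7_p_x = 0.763912
e_x = 6.2499


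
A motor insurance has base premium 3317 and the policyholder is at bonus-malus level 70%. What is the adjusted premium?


adjusted = base * BM_level / 100
= 3317 * 70 / 100
= 3317 * 0.7
= 2321.9


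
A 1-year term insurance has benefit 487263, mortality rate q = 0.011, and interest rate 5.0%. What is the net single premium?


NSP = benefit * q * v
v = 1/(1+i) = 0.952381
NSP = 487263 * 0.011 * 0.952381
= 5104.66


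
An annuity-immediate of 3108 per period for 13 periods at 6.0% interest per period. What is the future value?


FV = PMT * ((1+i)^n - 1) / i
= 3108 * ((1.06)^13 - 1) / 0.06
= 3108 * (2.132928 - 1) / 0.06
= 58685.6839


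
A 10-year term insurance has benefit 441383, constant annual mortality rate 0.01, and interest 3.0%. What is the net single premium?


NSP = benefit * sum_{k=0}^{n-1} k_p_x * q * v^(k+1)
With constant q=0.01, v=0.970874
Sum = 0.081764
NSP = 441383 * 0.081764
= 36089.1073


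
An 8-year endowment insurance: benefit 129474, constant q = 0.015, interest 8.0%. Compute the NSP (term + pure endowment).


Term component = 10656.2534
Pure endowment = 8_p_x * v^8 * benefit = 0.886115 * 0.540269 * 129474 = 61984.3948
NSP = 72640.6483


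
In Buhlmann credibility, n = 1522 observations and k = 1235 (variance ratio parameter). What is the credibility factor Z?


Z = n / (n + k)
= 1522 / (1522 + 1235)
= 1522 / 2757
= 0.552


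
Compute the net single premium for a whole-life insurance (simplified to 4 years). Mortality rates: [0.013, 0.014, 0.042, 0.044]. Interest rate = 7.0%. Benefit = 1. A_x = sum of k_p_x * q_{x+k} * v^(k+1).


v = 0.934579
Year 0: k_p_x=1.0, q=0.013, term=0.01215
Year 1: k_p_x=0.987, q=0.014, term=0.012069
Year 2: k_p_x=0.973182, q=0.042, term=0.033365
Year 3: k_p_x=0.932308, q=0.044, term=0.031295
A_x = 0.0889


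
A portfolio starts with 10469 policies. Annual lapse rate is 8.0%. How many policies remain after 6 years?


remaining = initial * (1 - lapse)^years
= 10469 * (1 - 0.08)^6
= 10469 * 0.606355
= 6347.9305


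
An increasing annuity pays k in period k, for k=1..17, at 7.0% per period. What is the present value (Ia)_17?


(Ia)_n = sum_{k=1}^{n} k * v^k, v = 1/(1+i)
v = 0.934579
Sum computed term by term:
(Ia)_17 = 72.3555


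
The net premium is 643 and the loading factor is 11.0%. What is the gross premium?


Gross = net * (1 + loading)
= 643 * (1 + 0.11)
= 643 * 1.11
= 713.73


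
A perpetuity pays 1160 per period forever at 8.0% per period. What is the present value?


PV = PMT / i
= 1160 / 0.08
= 14500.0


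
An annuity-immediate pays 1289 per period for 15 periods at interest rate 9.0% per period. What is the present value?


PV = PMT * (1 - (1+i)^(-n)) / i
= 1289 * (1 - (1+0.09)^(-15)) / 0.09
= 1289 * (1 - 0.274538) / 0.09
= 1289 * 8.060688
= 10390.2274


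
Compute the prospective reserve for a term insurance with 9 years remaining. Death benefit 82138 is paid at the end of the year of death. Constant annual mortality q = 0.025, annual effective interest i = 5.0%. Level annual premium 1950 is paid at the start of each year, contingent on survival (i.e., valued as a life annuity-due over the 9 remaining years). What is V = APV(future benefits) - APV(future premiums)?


v = 1/(1+i) = 0.952381
APV(future benefits) per unit = sum_{k=0}^{8} k_p_x * q * v^(k+1) = 0.162246
APV(future benefits) = 82138 * 0.162246 = 13326.6028
Life annuity-due factor ä_{x:9} = sum_{k=0}^{8} k_p_x * v^k = 6.814353
APV(future premiums) = 1950 * 6.814353 = 13287.9881
V = 13326.6028 - 13287.9881
= 38.6147


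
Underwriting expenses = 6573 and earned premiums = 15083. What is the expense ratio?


Expense ratio = expenses / premiums
= 6573 / 15083
= 0.4358


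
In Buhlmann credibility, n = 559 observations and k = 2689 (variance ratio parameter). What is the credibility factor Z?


Z = n / (n + k)
= 559 / (559 + 2689)
= 559 / 3248
= 0.1721


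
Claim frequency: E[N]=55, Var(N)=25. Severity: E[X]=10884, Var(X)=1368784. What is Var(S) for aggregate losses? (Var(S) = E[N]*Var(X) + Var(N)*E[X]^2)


Var(S) = E[N]*Var(X) + Var(N)*E[X]^2
= 55*1368784 + 25*10884^2
= 75283120 + 2961536400
= 3.0368e+09


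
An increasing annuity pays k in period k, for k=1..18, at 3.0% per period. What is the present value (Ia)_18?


(Ia)_n = sum_{k=1}^{n} k * v^k, v = 1/(1+i)
v = 0.970874
Sum computed term by term:
(Ia)_18 = 119.7672


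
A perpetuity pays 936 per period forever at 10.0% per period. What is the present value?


PV = PMT / i
= 936 / 0.1
= 9360.0


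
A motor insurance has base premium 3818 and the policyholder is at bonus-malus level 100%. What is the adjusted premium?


adjusted = base * BM_level / 100
= 3818 * 100 / 100
= 3818 * 1.0
= 3818.0


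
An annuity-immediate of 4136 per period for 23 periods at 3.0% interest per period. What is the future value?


FV = PMT * ((1+i)^n - 1) / i
= 4136 * ((1.03)^23 - 1) / 0.03
= 4136 * (1.973587 - 1) / 0.03
= 134225.127


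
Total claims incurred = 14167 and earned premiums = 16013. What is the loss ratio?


Loss ratio = claims / premiums
= 14167 / 16013
= 0.8847


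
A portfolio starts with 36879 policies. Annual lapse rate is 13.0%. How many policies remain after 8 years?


remaining = initial * (1 - lapse)^years
= 36879 * (1 - 0.13)^8
= 36879 * 0.328212
= 12104.1182


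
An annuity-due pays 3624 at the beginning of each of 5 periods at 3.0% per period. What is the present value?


PV_due = PMT * (1-(1+i)^(-n))/i * (1+i)
PV_immediate = 16596.8588
PV_due = 16596.8588 * 1.03
= 17094.7646


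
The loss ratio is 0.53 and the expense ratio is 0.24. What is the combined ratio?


Combined ratio = loss ratio + expense ratio
= 0.53 + 0.24
= 0.77


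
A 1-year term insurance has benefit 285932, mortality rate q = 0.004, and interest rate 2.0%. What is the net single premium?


NSP = benefit * q * v
v = 1/(1+i) = 0.980392
NSP = 285932 * 0.004 * 0.980392
= 1121.302


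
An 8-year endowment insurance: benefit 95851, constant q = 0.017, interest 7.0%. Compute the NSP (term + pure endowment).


Term component = 9225.9913
Pure endowment = 8_p_x * v^8 * benefit = 0.871823 * 0.582009 * 95851 = 48635.6326
NSP = 57861.624


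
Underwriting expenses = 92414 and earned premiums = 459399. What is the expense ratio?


Expense ratio = expenses / premiums
= 92414 / 459399
= 0.2012


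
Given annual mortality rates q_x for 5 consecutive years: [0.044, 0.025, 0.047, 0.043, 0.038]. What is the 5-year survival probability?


p_k = 1 - q_k for each year
Survival = product of (1 - q_k)
= 0.956 * 0.975 * 0.953 * 0.957 * 0.962
= 0.8178


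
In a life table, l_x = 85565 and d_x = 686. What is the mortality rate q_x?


q_x = d_x / l_x
= 686 / 85565
= 0.008


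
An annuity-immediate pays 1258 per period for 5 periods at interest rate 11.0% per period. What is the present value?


PV = PMT * (1 - (1+i)^(-n)) / i
= 1258 * (1 - (1+0.11)^(-5)) / 0.11
= 1258 * (1 - 0.593451) / 0.11
= 1258 * 3.695897
= 4649.4384


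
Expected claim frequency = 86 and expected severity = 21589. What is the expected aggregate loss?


E[S] = E[N] * E[X]
= 86 * 21589
= 1.8567e+06


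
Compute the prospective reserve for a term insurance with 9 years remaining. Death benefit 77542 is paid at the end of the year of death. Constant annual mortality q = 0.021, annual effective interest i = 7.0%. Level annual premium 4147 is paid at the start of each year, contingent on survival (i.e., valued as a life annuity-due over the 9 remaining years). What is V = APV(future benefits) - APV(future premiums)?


v = 1/(1+i) = 0.934579
APV(future benefits) per unit = sum_{k=0}^{8} k_p_x * q * v^(k+1) = 0.127072
APV(future benefits) = 77542 * 0.127072 = 9853.3991
Life annuity-due factor ä_{x:9} = sum_{k=0}^{8} k_p_x * v^k = 6.474609
APV(future premiums) = 4147 * 6.474609 = 26850.2041
V = 9853.3991 - 26850.2041
= -16996.8051


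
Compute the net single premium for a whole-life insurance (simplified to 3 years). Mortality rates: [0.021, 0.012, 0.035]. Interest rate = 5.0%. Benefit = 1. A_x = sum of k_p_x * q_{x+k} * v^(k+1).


v = 0.952381
Year 0: k_p_x=1.0, q=0.021, term=0.02
Year 1: k_p_x=0.979, q=0.012, term=0.010656
Year 2: k_p_x=0.967252, q=0.035, term=0.029244
A_x = 0.0599


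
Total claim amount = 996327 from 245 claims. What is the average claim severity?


severity = total / number
= 996327 / 245
= 4066.6408


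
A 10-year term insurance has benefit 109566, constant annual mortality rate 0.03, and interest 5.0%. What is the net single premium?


NSP = benefit * sum_{k=0}^{n-1} k_p_x * q * v^(k+1)
With constant q=0.03, v=0.952381
Sum = 0.205232
NSP = 109566 * 0.205232
= 22486.4584


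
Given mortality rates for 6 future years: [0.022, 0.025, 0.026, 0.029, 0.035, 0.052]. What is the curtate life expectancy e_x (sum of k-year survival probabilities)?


e_x = sum_{k=1}^{n} k_p_x
k_p_x values:
  1_p_x = 0.978
  2_p_x = 0.95355
  3_p_x = 0.928758
  4_p_x = 0.901824
  5_p_x = 0.87026
  6_p_x = 0.825006
e_x = 5.4574


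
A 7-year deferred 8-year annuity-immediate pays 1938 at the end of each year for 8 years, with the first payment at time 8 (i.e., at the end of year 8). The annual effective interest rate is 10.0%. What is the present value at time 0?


PV at time 7 of the 8-year annuity-immediate:
a_n = 1938 * (1-(1+0.1)^(-8))/0.1 = 10339.087
Discount back 7 years to time 0:
PV = 10339.087 * (1+0.1)^(-7)
= 10339.087 * 0.513158
= 5305.5864


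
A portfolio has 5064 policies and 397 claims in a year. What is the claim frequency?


frequency = claims / policies
= 397 / 5064
= 0.0784


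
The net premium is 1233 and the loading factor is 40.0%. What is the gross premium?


Gross = net * (1 + loading)
= 1233 * (1 + 0.4)
= 1233 * 1.4
= 1726.2


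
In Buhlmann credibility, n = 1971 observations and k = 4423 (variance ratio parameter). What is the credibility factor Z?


Z = n / (n + k)
= 1971 / (1971 + 4423)
= 1971 / 6394
= 0.3083


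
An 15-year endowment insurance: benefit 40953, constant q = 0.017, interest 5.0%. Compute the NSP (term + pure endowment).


Term component = 6526.2944
Pure endowment = 15_p_x * v^15 * benefit = 0.773219 * 0.481017 * 40953 = 15231.7219
NSP = 21758.0164


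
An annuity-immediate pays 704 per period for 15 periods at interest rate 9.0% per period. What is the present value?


PV = PMT * (1 - (1+i)^(-n)) / i
= 704 * (1 - (1+0.09)^(-15)) / 0.09
= 704 * (1 - 0.274538) / 0.09
= 704 * 8.060688
= 5674.7247


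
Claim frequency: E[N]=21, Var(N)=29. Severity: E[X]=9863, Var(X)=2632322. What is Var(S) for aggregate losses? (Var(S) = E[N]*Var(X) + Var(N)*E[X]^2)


Var(S) = E[N]*Var(X) + Var(N)*E[X]^2
= 21*2632322 + 29*9863^2
= 55278762 + 2821084301
= 2.8764e+09


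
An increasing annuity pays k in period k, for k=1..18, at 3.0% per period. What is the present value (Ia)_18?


(Ia)_n = sum_{k=1}^{n} k * v^k, v = 1/(1+i)
v = 0.970874
Sum computed term by term:
(Ia)_18 = 119.7672


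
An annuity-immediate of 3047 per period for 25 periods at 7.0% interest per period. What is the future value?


FV = PMT * ((1+i)^n - 1) / i
= 3047 * ((1.07)^25 - 1) / 0.07
= 3047 * (5.427433 - 1) / 0.07
= 192719.8179


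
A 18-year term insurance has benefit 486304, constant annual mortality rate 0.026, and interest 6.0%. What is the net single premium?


NSP = benefit * sum_{k=0}^{n-1} k_p_x * q * v^(k+1)
With constant q=0.026, v=0.943396
Sum = 0.236404
NSP = 486304 * 0.236404
= 114963.9946


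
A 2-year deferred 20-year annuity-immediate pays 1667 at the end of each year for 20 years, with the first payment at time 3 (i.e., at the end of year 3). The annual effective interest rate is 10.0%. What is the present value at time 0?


PV at time 2 of the 20-year annuity-immediate:
a_n = 1667 * (1-(1+0.1)^(-20))/0.1 = 14192.1107
Discount back 2 years to time 0:
PV = 14192.1107 * (1+0.1)^(-2)
= 14192.1107 * 0.826446
= 11729.0171


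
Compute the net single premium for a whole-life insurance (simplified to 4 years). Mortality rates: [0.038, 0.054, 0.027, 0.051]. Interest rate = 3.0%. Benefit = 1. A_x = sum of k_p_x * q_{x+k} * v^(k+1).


v = 0.970874
Year 0: k_p_x=1.0, q=0.038, term=0.036893
Year 1: k_p_x=0.962, q=0.054, term=0.048966
Year 2: k_p_x=0.910052, q=0.027, term=0.022486
Year 3: k_p_x=0.885481, q=0.051, term=0.040124
A_x = 0.1485


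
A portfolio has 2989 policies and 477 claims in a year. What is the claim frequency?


frequency = claims / policies
= 477 / 2989
= 0.1596


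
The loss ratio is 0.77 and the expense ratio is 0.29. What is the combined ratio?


Combined ratio = loss ratio + expense ratio
= 0.77 + 0.29
= 1.06


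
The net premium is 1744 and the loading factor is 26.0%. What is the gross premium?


Gross = net * (1 + loading)
= 1744 * (1 + 0.26)
= 1744 * 1.26
= 2197.44


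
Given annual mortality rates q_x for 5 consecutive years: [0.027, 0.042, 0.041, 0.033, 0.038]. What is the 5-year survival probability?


p_k = 1 - q_k for each year
Survival = product of (1 - q_k)
= 0.973 * 0.958 * 0.959 * 0.967 * 0.962
= 0.8316


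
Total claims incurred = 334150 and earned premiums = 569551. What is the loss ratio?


Loss ratio = claims / premiums
= 334150 / 569551
= 0.5867


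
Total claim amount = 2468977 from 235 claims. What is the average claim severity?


severity = total / number
= 2468977 / 235
= 10506.2851


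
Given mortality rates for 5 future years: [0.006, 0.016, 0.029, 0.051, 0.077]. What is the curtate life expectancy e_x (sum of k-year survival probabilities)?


e_x = sum_{k=1}^{n} k_p_x
k_p_x values:
  1_p_x = 0.994
  2_p_x = 0.978096
  3_p_x = 0.949731
  4_p_x = 0.901295
  5_p_x = 0.831895
e_x = 4.655


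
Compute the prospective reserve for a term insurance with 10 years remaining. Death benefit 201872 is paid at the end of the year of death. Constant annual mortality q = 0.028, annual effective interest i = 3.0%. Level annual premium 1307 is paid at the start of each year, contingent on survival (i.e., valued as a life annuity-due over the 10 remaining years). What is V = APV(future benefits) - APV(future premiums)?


v = 1/(1+i) = 0.970874
APV(future benefits) per unit = sum_{k=0}^{9} k_p_x * q * v^(k+1) = 0.21235
APV(future benefits) = 201872 * 0.21235 = 42867.5309
Life annuity-due factor ä_{x:10} = sum_{k=0}^{9} k_p_x * v^k = 7.811449
APV(future premiums) = 1307 * 7.811449 = 10209.5633
V = 42867.5309 - 10209.5633
= 32657.9676


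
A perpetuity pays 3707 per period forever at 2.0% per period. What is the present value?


PV = PMT / i
= 3707 / 0.02
= 185350.0


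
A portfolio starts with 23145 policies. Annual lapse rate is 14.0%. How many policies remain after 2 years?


remaining = initial * (1 - lapse)^years
= 23145 * (1 - 0.14)^2
= 23145 * 0.7396
= 17118.042


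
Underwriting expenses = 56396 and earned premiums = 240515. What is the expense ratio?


Expense ratio = expenses / premiums
= 56396 / 240515
= 0.2345


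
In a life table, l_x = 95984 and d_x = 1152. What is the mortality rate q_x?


q_x = d_x / l_x
= 1152 / 95984
= 0.012


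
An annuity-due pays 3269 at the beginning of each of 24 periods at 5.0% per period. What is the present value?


PV_due = PMT * (1-(1+i)^(-n))/i * (1+i)
PV_immediate = 45107.76
PV_due = 45107.76 * 1.05
= 47363.148


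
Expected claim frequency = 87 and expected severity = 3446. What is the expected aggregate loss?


E[S] = E[N] * E[X]
= 87 * 3446
= 299802


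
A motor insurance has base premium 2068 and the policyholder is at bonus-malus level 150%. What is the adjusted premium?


adjusted = base * BM_level / 100
= 2068 * 150 / 100
= 2068 * 1.5
= 3102.0


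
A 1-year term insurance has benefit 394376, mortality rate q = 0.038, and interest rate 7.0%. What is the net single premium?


NSP = benefit * q * v
v = 1/(1+i) = 0.934579
NSP = 394376 * 0.038 * 0.934579
= 14005.8766


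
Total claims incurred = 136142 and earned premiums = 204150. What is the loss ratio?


Loss ratio = claims / premiums
= 136142 / 204150
= 0.6669


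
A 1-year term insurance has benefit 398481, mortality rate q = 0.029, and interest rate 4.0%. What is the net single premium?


NSP = benefit * q * v
v = 1/(1+i) = 0.961538
NSP = 398481 * 0.029 * 0.961538
= 11111.4894


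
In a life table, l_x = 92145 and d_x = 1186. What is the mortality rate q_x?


q_x = d_x / l_x
= 1186 / 92145
= 0.0129


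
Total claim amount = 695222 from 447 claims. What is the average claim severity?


severity = total / number
= 695222 / 447
= 1555.3065


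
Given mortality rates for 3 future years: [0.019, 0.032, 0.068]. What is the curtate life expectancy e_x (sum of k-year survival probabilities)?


e_x = sum_{k=1}^{n} k_p_x
k_p_x values:
  1_p_x = 0.981
  2_p_x = 0.949608
  3_p_x = 0.885035
e_x = 2.8156


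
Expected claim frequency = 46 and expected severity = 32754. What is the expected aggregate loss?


E[S] = E[N] * E[X]
= 46 * 32754
= 1.5067e+06


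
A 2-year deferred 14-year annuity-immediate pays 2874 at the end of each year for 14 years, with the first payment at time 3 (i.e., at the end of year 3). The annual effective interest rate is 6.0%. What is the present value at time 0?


PV at time 2 of the 14-year annuity-immediate:
a_n = 2874 * (1-(1+0.06)^(-14))/0.06 = 26713.7838
Discount back 2 years to time 0:
PV = 26713.7838 * (1+0.06)^(-2)
= 26713.7838 * 0.889996
= 23775.1725


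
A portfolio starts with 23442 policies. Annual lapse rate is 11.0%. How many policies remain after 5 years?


remaining = initial * (1 - lapse)^years
= 23442 * (1 - 0.11)^5
= 23442 * 0.558406
= 13090.1522


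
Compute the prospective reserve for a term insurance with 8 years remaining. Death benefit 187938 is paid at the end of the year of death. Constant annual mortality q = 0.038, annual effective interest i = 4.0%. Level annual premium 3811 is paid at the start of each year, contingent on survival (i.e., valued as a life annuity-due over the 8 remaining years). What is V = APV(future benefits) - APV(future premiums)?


v = 1/(1+i) = 0.961538
APV(future benefits) per unit = sum_{k=0}^{7} k_p_x * q * v^(k+1) = 0.22607
APV(future benefits) = 187938 * 0.22607 = 42487.1206
Life annuity-due factor ä_{x:8} = sum_{k=0}^{7} k_p_x * v^k = 6.187176
APV(future premiums) = 3811 * 6.187176 = 23579.3262
V = 42487.1206 - 23579.3262
= 18907.7944


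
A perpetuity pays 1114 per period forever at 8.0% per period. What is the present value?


PV = PMT / i
= 1114 / 0.08
= 13925.0


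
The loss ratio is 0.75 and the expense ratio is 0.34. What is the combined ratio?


Combined ratio = loss ratio + expense ratio
= 0.75 + 0.34
= 1.09


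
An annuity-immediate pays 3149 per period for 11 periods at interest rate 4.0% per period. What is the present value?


PV = PMT * (1 - (1+i)^(-n)) / i
= 3149 * (1 - (1+0.04)^(-11)) / 0.04
= 3149 * (1 - 0.649581) / 0.04
= 3149 * 8.760477
= 27586.7412


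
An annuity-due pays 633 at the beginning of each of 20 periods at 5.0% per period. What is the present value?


PV_due = PMT * (1-(1+i)^(-n))/i * (1+i)
PV_immediate = 7888.5791
PV_due = 7888.5791 * 1.05
= 8283.0081


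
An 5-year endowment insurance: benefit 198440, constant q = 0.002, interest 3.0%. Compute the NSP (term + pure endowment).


Term component = 1810.5525
Pure endowment = 5_p_x * v^5 * benefit = 0.99004 * 0.862609 * 198440 = 169471.1597
NSP = 171281.7122


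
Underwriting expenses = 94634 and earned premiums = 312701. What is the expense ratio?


Expense ratio = expenses / premiums
= 94634 / 312701
= 0.3026


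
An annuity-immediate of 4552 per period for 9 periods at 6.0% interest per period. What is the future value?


FV = PMT * ((1+i)^n - 1) / i
= 4552 * ((1.06)^9 - 1) / 0.06
= 4552 * (1.689479 - 1) / 0.06
= 52308.4704


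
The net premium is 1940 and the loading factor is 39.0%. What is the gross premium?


Gross = net * (1 + loading)
= 1940 * (1 + 0.39)
= 1940 * 1.39
= 2696.6


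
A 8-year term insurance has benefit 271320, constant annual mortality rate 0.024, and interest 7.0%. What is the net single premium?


NSP = benefit * sum_{k=0}^{n-1} k_p_x * q * v^(k+1)
With constant q=0.024, v=0.934579
Sum = 0.132967
NSP = 271320 * 0.132967
= 36076.5983


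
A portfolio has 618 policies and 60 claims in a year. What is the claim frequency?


frequency = claims / policies
= 60 / 618
= 0.0971


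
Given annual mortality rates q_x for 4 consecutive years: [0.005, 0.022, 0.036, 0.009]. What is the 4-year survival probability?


p_k = 1 - q_k for each year
Survival = product of (1 - q_k)
= 0.995 * 0.978 * 0.964 * 0.991
= 0.9296


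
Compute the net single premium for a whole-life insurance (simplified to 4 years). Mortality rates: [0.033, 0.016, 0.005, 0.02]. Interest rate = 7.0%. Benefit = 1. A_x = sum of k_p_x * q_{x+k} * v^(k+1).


v = 0.934579
Year 0: k_p_x=1.0, q=0.033, term=0.030841
Year 1: k_p_x=0.967, q=0.016, term=0.013514
Year 2: k_p_x=0.951528, q=0.005, term=0.003884
Year 3: k_p_x=0.94677, q=0.02, term=0.014446
A_x = 0.0627


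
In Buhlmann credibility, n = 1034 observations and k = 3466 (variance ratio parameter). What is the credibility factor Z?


Z = n / (n + k)
= 1034 / (1034 + 3466)
= 1034 / 4500
= 0.2298


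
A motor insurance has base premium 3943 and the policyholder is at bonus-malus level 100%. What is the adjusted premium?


adjusted = base * BM_level / 100
= 3943 * 100 / 100
= 3943 * 1.0
= 3943.0


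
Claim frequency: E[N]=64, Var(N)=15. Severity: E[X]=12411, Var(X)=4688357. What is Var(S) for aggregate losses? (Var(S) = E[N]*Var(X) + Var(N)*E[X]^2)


Var(S) = E[N]*Var(X) + Var(N)*E[X]^2
= 64*4688357 + 15*12411^2
= 300054848 + 2310493815
= 2.6105e+09


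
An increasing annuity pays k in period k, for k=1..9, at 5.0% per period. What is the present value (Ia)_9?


(Ia)_n = sum_{k=1}^{n} k * v^k, v = 1/(1+i)
v = 0.952381
Sum computed term by term:
(Ia)_9 = 33.2347


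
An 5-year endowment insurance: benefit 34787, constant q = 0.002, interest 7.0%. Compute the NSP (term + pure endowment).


Term component = 284.2052
Pure endowment = 5_p_x * v^5 * benefit = 0.99004 * 0.712986 * 34787 = 24555.6138
NSP = 24839.819


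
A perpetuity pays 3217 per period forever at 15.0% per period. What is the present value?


PV = PMT / i
= 3217 / 0.15
= 21446.6667


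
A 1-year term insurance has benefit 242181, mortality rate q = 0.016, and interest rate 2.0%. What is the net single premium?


NSP = benefit * q * v
v = 1/(1+i) = 0.980392
NSP = 242181 * 0.016 * 0.980392
= 3798.9176


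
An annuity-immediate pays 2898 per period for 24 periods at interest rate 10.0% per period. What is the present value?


PV = PMT * (1 - (1+i)^(-n)) / i
= 2898 * (1 - (1+0.1)^(-24)) / 0.1
= 2898 * (1 - 0.101526) / 0.1
= 2898 * 8.984744
= 26037.7882


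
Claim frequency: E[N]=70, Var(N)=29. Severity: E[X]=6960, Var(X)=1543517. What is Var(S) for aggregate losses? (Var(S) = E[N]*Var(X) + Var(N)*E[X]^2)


Var(S) = E[N]*Var(X) + Var(N)*E[X]^2
= 70*1543517 + 29*6960^2
= 108046190 + 1404806400
= 1.5129e+09


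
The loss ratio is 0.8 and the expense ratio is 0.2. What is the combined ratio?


Combined ratio = loss ratio + expense ratio
= 0.8 + 0.2
= 1.0


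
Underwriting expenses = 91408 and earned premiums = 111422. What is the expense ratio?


Expense ratio = expenses / premiums
= 91408 / 111422
= 0.8204


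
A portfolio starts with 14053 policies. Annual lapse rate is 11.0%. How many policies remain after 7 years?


remaining = initial * (1 - lapse)^years
= 14053 * (1 - 0.11)^7
= 14053 * 0.442313
= 6215.8295


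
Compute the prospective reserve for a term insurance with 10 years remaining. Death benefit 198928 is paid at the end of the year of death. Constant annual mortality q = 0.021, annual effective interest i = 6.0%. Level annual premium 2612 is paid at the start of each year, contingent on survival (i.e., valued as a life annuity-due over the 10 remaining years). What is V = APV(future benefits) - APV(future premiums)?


v = 1/(1+i) = 0.943396
APV(future benefits) per unit = sum_{k=0}^{9} k_p_x * q * v^(k+1) = 0.142174
APV(future benefits) = 198928 * 0.142174 = 28282.3723
Life annuity-due factor ä_{x:10} = sum_{k=0}^{9} k_p_x * v^k = 7.176398
APV(future premiums) = 2612 * 7.176398 = 18744.7504
V = 28282.3723 - 18744.7504
= 9537.6219


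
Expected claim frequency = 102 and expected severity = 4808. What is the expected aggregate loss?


E[S] = E[N] * E[X]
= 102 * 4808
= 490416


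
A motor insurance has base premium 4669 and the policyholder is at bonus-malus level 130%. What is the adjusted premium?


adjusted = base * BM_level / 100
= 4669 * 130 / 100
= 4669 * 1.3
= 6069.7


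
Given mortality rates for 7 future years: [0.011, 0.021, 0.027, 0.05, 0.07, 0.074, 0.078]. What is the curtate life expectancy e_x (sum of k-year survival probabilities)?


e_x = sum_{k=1}^{n} k_p_x
k_p_x values:
  1_p_x = 0.989
  2_p_x = 0.968231
  3_p_x = 0.942089
  4_p_x = 0.894984
  5_p_x = 0.832335
  6_p_x = 0.770743
  7_p_x = 0.710625
e_x = 6.108


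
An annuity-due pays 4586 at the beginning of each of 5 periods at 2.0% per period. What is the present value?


PV_due = PMT * (1-(1+i)^(-n))/i * (1+i)
PV_immediate = 21615.9253
PV_due = 21615.9253 * 1.02
= 22048.2438


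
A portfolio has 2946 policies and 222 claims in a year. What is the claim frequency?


frequency = claims / policies
= 222 / 2946
= 0.0754


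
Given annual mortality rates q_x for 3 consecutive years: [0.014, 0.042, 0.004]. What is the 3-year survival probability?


p_k = 1 - q_k for each year
Survival = product of (1 - q_k)
= 0.986 * 0.958 * 0.996
= 0.9408


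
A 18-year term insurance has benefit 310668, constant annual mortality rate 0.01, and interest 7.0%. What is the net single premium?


NSP = benefit * sum_{k=0}^{n-1} k_p_x * q * v^(k+1)
With constant q=0.01, v=0.934579
Sum = 0.094137
NSP = 310668 * 0.094137
= 29245.4114


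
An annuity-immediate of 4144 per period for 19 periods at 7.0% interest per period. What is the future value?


FV = PMT * ((1+i)^n - 1) / i
= 4144 * ((1.07)^19 - 1) / 0.07
= 4144 * (3.616528 - 1) / 0.07
= 154898.4301


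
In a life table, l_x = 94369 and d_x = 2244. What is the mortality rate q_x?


q_x = d_x / l_x
= 2244 / 94369
= 0.0238


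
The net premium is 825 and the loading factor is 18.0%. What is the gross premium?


Gross = net * (1 + loading)
= 825 * (1 + 0.18)
= 825 * 1.18
= 973.5


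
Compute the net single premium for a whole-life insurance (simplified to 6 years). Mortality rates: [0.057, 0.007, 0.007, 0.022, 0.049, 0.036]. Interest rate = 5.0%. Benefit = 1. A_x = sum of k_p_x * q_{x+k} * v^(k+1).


v = 0.952381
Year 0: k_p_x=1.0, q=0.057, term=0.054286
Year 1: k_p_x=0.943, q=0.007, term=0.005987
Year 2: k_p_x=0.936399, q=0.007, term=0.005662
Year 3: k_p_x=0.929844, q=0.022, term=0.01683
Year 4: k_p_x=0.909388, q=0.049, term=0.034914
Year 5: k_p_x=0.864828, q=0.036, term=0.023233
A_x = 0.1409


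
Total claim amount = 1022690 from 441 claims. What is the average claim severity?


severity = total / number
= 1022690 / 441
= 2319.0249


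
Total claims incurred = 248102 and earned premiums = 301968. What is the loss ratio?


Loss ratio = claims / premiums
= 248102 / 301968
= 0.8216


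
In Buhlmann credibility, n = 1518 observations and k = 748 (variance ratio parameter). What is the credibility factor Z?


Z = n / (n + k)
= 1518 / (1518 + 748)
= 1518 / 2266
= 0.6699


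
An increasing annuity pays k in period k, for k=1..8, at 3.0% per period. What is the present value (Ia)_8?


(Ia)_n = sum_{k=1}^{n} k * v^k, v = 1/(1+i)
v = 0.970874
Sum computed term by term:
(Ia)_8 = 30.5003


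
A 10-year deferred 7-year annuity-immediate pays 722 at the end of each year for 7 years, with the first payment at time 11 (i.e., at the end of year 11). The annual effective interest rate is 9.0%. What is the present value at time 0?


PV at time 10 of the 7-year annuity-immediate:
a_n = 722 * (1-(1+0.09)^(-7))/0.09 = 3633.7919
Discount back 10 years to time 0:
PV = 3633.7919 * (1+0.09)^(-10)
= 3633.7919 * 0.422411
= 1534.953


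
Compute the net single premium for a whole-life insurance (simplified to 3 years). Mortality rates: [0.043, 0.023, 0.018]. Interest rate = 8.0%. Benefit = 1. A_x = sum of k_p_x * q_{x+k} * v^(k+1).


v = 0.925926
Year 0: k_p_x=1.0, q=0.043, term=0.039815
Year 1: k_p_x=0.957, q=0.023, term=0.018871
Year 2: k_p_x=0.934989, q=0.018, term=0.01336
A_x = 0.072


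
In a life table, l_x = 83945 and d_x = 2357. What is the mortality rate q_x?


q_x = d_x / l_x
= 2357 / 83945
= 0.0281


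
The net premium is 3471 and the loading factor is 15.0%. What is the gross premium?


Gross = net * (1 + loading)
= 3471 * (1 + 0.15)
= 3471 * 1.15
= 3991.65


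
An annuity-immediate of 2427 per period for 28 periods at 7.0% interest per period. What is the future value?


FV = PMT * ((1+i)^n - 1) / i
= 2427 * ((1.07)^28 - 1) / 0.07
= 2427 * (6.648838 - 1) / 0.07
= 195853.2958


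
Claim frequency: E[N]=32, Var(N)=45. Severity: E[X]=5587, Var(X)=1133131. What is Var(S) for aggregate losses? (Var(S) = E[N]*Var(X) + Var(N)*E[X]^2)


Var(S) = E[N]*Var(X) + Var(N)*E[X]^2
= 32*1133131 + 45*5587^2
= 36260192 + 1404655605
= 1.4409e+09


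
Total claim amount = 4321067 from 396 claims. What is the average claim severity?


severity = total / number
= 4321067 / 396
= 10911.7854


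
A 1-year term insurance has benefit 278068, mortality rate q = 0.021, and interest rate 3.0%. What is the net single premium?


NSP = benefit * q * v
v = 1/(1+i) = 0.970874
NSP = 278068 * 0.021 * 0.970874
= 5669.3476


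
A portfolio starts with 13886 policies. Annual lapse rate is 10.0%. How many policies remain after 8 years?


remaining = initial * (1 - lapse)^years
= 13886 * (1 - 0.1)^8
= 13886 * 0.430467
= 5977.4677


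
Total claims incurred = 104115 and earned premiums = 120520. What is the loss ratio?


Loss ratio = claims / premiums
= 104115 / 120520
= 0.8639


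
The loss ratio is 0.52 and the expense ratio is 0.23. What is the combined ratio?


Combined ratio = loss ratio + expense ratio
= 0.52 + 0.23
= 0.75


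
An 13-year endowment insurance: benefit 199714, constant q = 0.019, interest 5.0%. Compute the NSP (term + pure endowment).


Term component = 32266.3377
Pure endowment = 13_p_x * v^13 * benefit = 0.779286 * 0.530321 * 199714 = 82536.2472
NSP = 114802.5849


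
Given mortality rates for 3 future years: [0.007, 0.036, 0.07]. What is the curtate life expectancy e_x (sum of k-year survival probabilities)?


e_x = sum_{k=1}^{n} k_p_x
k_p_x values:
  1_p_x = 0.993
  2_p_x = 0.957252
  3_p_x = 0.890244
e_x = 2.8405


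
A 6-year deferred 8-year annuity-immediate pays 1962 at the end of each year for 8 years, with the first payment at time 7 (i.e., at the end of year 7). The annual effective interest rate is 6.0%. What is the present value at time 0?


PV at time 6 of the 8-year annuity-immediate:
a_n = 1962 * (1-(1+0.06)^(-8))/0.06 = 12183.6155
Discount back 6 years to time 0:
PV = 12183.6155 * (1+0.06)^(-6)
= 12183.6155 * 0.704961
= 8588.9681


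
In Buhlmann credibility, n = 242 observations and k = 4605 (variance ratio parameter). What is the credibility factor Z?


Z = n / (n + k)
= 242 / (242 + 4605)
= 242 / 4847
= 0.0499


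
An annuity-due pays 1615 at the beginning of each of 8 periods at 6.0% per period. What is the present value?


PV_due = PMT * (1-(1+i)^(-n))/i * (1+i)
PV_immediate = 10028.817
PV_due = 10028.817 * 1.06
= 10630.546


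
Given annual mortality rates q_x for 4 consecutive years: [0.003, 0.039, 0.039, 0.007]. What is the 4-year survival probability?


p_k = 1 - q_k for each year
Survival = product of (1 - q_k)
= 0.997 * 0.961 * 0.961 * 0.993
= 0.9143


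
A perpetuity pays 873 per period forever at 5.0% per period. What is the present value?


PV = PMT / i
= 873 / 0.05
= 17460.0


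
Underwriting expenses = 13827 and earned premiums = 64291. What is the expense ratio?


Expense ratio = expenses / premiums
= 13827 / 64291
= 0.2151


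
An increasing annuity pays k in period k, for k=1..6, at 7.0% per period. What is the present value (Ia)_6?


(Ia)_n = sum_{k=1}^{n} k * v^k, v = 1/(1+i)
v = 0.934579
Sum computed term by term:
(Ia)_6 = 15.7449


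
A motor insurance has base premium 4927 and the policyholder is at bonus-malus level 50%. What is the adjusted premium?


adjusted = base * BM_level / 100
= 4927 * 50 / 100
= 4927 * 0.5
= 2463.5


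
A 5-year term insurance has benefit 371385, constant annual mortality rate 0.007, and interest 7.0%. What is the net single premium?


NSP = benefit * sum_{k=0}^{n-1} k_p_x * q * v^(k+1)
With constant q=0.007, v=0.934579
Sum = 0.028329
NSP = 371385 * 0.028329
= 10521.0471


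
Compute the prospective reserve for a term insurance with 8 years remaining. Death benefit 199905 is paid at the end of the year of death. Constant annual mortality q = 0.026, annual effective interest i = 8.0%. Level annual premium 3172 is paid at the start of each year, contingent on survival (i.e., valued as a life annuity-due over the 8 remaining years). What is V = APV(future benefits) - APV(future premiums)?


v = 1/(1+i) = 0.925926
APV(future benefits) per unit = sum_{k=0}^{7} k_p_x * q * v^(k+1) = 0.137946
APV(future benefits) = 199905 * 0.137946 = 27576.1166
Life annuity-due factor ä_{x:8} = sum_{k=0}^{7} k_p_x * v^k = 5.730069
APV(future premiums) = 3172 * 5.730069 = 18175.7791
V = 27576.1166 - 18175.7791
= 9400.3375
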